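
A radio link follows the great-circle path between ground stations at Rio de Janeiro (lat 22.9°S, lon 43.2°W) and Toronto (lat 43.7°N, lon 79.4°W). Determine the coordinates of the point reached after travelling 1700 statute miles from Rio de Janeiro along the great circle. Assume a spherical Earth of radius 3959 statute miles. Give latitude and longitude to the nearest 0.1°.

≈ lat 0.6°S, lon 53.8°W

The haversine formula gives a central angle δ ≈ 1.299 rad (74.4°) between the endpoints. The total great-circle distance is δ·R ≈ 1.299 × 3959 ≈ 5142 mi, so the target fraction is f = 1700/5142 ≈ 0.331.
Interpolate at f ≈ 0.331 with slerp weights a = sin((1−f)δ)/sin δ ≈ 0.793, b = sin(fδ)/sin δ ≈ 0.432.
p = a·p₁ + b·p₂ ≈ (0.590, -0.807, -0.010); φ = arcsin(p_z) ≈ -0.57°, λ = atan2(p_y, p_x) ≈ -53.84°.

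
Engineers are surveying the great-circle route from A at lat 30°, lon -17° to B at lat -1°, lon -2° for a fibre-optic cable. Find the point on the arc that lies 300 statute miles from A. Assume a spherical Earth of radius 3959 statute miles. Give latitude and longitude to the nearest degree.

Convert each endpoint to a unit vector on the sphere (x = cos φ cos λ, y = cos φ sin λ, z = sin φ).
The central angle between the endpoints is δ = arccos(p₁·p₂) ≈ 0.596 rad (34.1°). The total great-circle distance is δ·R ≈ 0.596 × 3959 ≈ 2359 mi, so the target fraction is f = 300/2359 ≈ 0.127.
Interpolate at f ≈ 0.127 with slerp weights a = sin((1−f)δ)/sin δ ≈ 0.885, b = sin(fδ)/sin δ ≈ 0.135.
p = a·p₁ + b·p₂ ≈ (0.868, -0.229, 0.440); φ = arcsin(p_z) ≈ 26.13°, λ = atan2(p_y, p_x) ≈ -14.77°.

≈ lat 26°, lon -15°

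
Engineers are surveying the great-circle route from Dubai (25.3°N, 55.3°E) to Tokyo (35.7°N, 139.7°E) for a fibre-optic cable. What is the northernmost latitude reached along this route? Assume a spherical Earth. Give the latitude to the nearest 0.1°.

≈ 39.5°N

The great circle lies in the plane with unit normal n̂ = (p₁ × p₂)/|p₁ × p₂|.
Here n̂_z ≈ +0.772; the vertex latitude is φ_max = arccos|n̂_z| ≈ 39.5°.
Check via Clairaut: cos φ_max = |cos φ₁| · sin C = cos(25.3°)·sin(58.6°) ≈ 0.772, again giving ≈ 39.5°.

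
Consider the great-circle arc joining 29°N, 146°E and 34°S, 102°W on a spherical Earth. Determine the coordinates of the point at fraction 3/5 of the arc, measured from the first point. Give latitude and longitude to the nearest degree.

Convert each endpoint to a unit vector on the sphere (x = cos φ cos λ, y = cos φ sin λ, z = sin φ).
The central angle between the endpoints is δ = arccos(p₁·p₂) ≈ 2.144 rad (122.9°).
Interpolate at f = 3/5 with slerp weights a = sin((1−f)δ)/sin δ ≈ 0.901, b = sin(fδ)/sin δ ≈ 1.143.
p = a·p₁ + b·p₂ ≈ (-0.850, -0.486, -0.202); φ = arcsin(p_z) ≈ -11.68°, λ = atan2(p_y, p_x) ≈ -150.22°.

≈ 12°S, 150°W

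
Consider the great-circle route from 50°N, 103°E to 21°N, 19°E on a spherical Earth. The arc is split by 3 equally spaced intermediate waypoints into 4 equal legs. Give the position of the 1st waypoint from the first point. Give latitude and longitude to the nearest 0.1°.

Convert each endpoint to a unit vector on the sphere (x = cos φ cos λ, y = cos φ sin λ, z = sin φ).
The central angle between the endpoints is δ = arccos(p₁·p₂) ≈ 1.227 rad (70.3°).
Interpolate at f = 1/4 with slerp weights a = sin((1−f)δ)/sin δ ≈ 0.845, b = sin(fδ)/sin δ ≈ 0.321.
p = a·p₁ + b·p₂ ≈ (0.161, 0.627, 0.762); φ = arcsin(p_z) ≈ 49.67°, λ = atan2(p_y, p_x) ≈ 75.61°.

≈ 49.7°N, 75.6°E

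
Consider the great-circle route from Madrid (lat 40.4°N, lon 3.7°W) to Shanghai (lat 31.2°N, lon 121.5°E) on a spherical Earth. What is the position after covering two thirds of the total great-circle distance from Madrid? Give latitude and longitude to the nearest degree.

From cos δ = sin φ₁ sin φ₂ + cos φ₁ cos φ₂ cos Δλ, the central angle is δ ≈ 1.611 rad (92.3°).
Interpolate at f = 2/3 with slerp weights a = sin((1−f)δ)/sin δ ≈ 0.512, b = sin(fδ)/sin δ ≈ 0.880.
p = a·p₁ + b·p₂ ≈ (-0.004, 0.616, 0.787); φ = arcsin(p_z) ≈ 51.95°, λ = atan2(p_y, p_x) ≈ 90.39°.

≈ lat 52°N, lon 90°E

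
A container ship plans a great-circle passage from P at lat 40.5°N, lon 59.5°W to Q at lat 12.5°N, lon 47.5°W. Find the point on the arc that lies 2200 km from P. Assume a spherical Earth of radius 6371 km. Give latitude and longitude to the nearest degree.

≈ lat 22°N, lon 51°W

The haversine formula gives a central angle δ ≈ 0.522 rad (29.9°) between the endpoints. The total great-circle distance is δ·R ≈ 0.522 × 6371 ≈ 3327 km, so the target fraction is f = 2200/3327 ≈ 0.661.
Interpolate at f ≈ 0.661 with slerp weights a = sin((1−f)δ)/sin δ ≈ 0.353, b = sin(fδ)/sin δ ≈ 0.679.
p = a·p₁ + b·p₂ ≈ (0.584, -0.720, 0.376); φ = arcsin(p_z) ≈ 22.09°, λ = atan2(p_y, p_x) ≈ -50.95°.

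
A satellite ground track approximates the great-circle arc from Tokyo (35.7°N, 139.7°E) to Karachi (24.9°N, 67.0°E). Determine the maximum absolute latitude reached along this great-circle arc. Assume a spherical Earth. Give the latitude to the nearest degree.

≈ 37°N

The great circle lies in the plane with unit normal n̂ = (p₁ × p₂)/|p₁ × p₂|.
Here n̂_z ≈ -0.794; the vertex latitude is φ_max = arccos|n̂_z| ≈ 37.4°.
Check via Clairaut: cos φ_max = |cos φ₁| · sin C = cos(35.7°)·sin(78.0°) ≈ 0.794, again giving ≈ 37.4°.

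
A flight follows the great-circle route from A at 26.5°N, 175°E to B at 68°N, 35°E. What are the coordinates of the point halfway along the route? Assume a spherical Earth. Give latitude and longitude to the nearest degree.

≈ 65°N, 153°E

The haversine formula gives a central angle δ ≈ 1.413 rad (81.0°) between the endpoints.
Interpolate at f = 1/2 with slerp weights a = sin((1−f)δ)/sin δ ≈ 0.657, b = sin(fδ)/sin δ ≈ 0.657.
p = a·p₁ + b·p₂ ≈ (-0.384, 0.193, 0.903); φ = arcsin(p_z) ≈ 64.54°, λ = atan2(p_y, p_x) ≈ 153.39°.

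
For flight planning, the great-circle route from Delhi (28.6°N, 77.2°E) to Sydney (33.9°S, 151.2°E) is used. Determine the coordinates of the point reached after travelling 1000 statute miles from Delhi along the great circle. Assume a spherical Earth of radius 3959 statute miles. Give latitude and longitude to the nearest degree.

Convert each endpoint to a unit vector on the sphere (x = cos φ cos λ, y = cos φ sin λ, z = sin φ).
The central angle between the endpoints is δ = arccos(p₁·p₂) ≈ 1.637 rad (93.8°). The total great-circle distance is δ·R ≈ 1.637 × 3959 ≈ 6481 mi, so the target fraction is f = 1000/6481 ≈ 0.154.
Interpolate at f ≈ 0.154 with slerp weights a = sin((1−f)δ)/sin δ ≈ 0.985, b = sin(fδ)/sin δ ≈ 0.250.
p = a·p₁ + b·p₂ ≈ (0.009, 0.943, 0.332); φ = arcsin(p_z) ≈ 19.37°, λ = atan2(p_y, p_x) ≈ 89.43°.

≈ (19°N, 89°E)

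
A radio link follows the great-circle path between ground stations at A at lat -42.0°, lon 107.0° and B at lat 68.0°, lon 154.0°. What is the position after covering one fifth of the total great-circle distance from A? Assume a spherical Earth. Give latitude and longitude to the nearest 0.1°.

Write both endpoints as unit vectors p₁, p₂ with components (cos φ cos λ, cos φ sin λ, sin φ).
The central angle between the endpoints is δ = arccos(p₁·p₂) ≈ 2.016 rad (115.5°).
Interpolate at f = 1/5 with slerp weights a = sin((1−f)δ)/sin δ ≈ 1.107, b = sin(fδ)/sin δ ≈ 0.435.
p = a·p₁ + b·p₂ ≈ (-0.387, 0.858, -0.338); φ = arcsin(p_z) ≈ -19.73°, λ = atan2(p_y, p_x) ≈ 114.27°.

≈ lat -19.7°, lon 114.3°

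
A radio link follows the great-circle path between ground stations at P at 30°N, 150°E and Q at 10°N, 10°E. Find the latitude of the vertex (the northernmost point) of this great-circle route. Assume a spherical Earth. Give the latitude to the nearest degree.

The great circle lies in the plane with unit normal n̂ = (p₁ × p₂)/|p₁ × p₂|.
Here n̂_z ≈ -0.665; the vertex latitude is φ_max = arccos|n̂_z| ≈ 48.3°.

≈ 48°N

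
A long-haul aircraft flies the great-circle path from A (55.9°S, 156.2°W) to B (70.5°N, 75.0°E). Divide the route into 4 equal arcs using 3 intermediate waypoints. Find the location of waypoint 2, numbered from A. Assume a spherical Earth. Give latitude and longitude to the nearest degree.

Convert each endpoint to a unit vector on the sphere (x = cos φ cos λ, y = cos φ sin λ, z = sin φ).
The central angle between the endpoints is δ = arccos(p₁·p₂) ≈ 2.686 rad (153.9°).
Interpolate at f = 2/4 with slerp weights a = sin((1−f)δ)/sin δ ≈ 2.212, b = sin(fδ)/sin δ ≈ 2.212.
p = a·p₁ + b·p₂ ≈ (-0.944, 0.213, 0.253); φ = arcsin(p_z) ≈ 14.68°, λ = atan2(p_y, p_x) ≈ 167.29°.

≈ (15°N, 167°E)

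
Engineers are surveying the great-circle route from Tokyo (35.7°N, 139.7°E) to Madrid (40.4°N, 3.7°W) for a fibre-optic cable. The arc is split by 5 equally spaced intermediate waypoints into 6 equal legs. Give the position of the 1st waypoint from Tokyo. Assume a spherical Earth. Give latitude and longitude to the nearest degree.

Write both endpoints as unit vectors p₁, p₂ with components (cos φ cos λ, cos φ sin λ, sin φ).
The central angle between the endpoints is δ = arccos(p₁·p₂) ≈ 1.689 rad (96.8°).
Interpolate at f = 1/6 with slerp weights a = sin((1−f)δ)/sin δ ≈ 0.994, b = sin(fδ)/sin δ ≈ 0.280.
p = a·p₁ + b·p₂ ≈ (-0.403, 0.508, 0.761); φ = arcsin(p_z) ≈ 49.57°, λ = atan2(p_y, p_x) ≈ 128.40°.

≈ (50°N, 128°E)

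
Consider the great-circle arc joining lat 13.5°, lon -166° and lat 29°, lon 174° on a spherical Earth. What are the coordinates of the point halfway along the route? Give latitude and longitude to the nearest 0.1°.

Convert each endpoint to a unit vector on the sphere (x = cos φ cos λ, y = cos φ sin λ, z = sin φ).
The central angle between the endpoints is δ = arccos(p₁·p₂) ≈ 0.422 rad (24.2°).
Interpolate at f = 1/2 with slerp weights a = sin((1−f)δ)/sin δ ≈ 0.511, b = sin(fδ)/sin δ ≈ 0.511.
p = a·p₁ + b·p₂ ≈ (-0.927, -0.074, 0.367); φ = arcsin(p_z) ≈ 21.55°, λ = atan2(p_y, p_x) ≈ -175.47°.

≈ lat 21.5°, lon -175.5°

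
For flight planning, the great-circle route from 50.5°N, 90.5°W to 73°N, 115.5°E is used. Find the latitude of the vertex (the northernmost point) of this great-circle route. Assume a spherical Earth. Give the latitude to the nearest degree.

≈ 84°N

The great circle lies in the plane with unit normal n̂ = (p₁ × p₂)/|p₁ × p₂|.
Here n̂_z ≈ -0.099; the vertex latitude is φ_max = arccos|n̂_z| ≈ 84.3°.
Check via Clairaut: cos φ_max = |cos φ₁| · sin C = cos(50.5°)·sin(9.0°) ≈ 0.099, again giving ≈ 84.3°.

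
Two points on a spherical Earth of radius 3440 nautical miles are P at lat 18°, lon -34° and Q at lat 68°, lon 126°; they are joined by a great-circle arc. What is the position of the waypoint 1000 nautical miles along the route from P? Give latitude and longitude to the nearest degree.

≈ lat 34°, lon -31°

From cos δ = sin φ₁ sin φ₂ + cos φ₁ cos φ₂ cos Δλ, the central angle is δ ≈ 1.619 rad (92.8°). The total great-circle distance is δ·R ≈ 1.619 × 3440 ≈ 5570 nmi, so the target fraction is f = 1000/5570 ≈ 0.180.
Interpolate at f ≈ 0.180 with slerp weights a = sin((1−f)δ)/sin δ ≈ 0.972, b = sin(fδ)/sin δ ≈ 0.287.
p = a·p₁ + b·p₂ ≈ (0.703, -0.430, 0.566); φ = arcsin(p_z) ≈ 34.50°, λ = atan2(p_y, p_x) ≈ -31.44°.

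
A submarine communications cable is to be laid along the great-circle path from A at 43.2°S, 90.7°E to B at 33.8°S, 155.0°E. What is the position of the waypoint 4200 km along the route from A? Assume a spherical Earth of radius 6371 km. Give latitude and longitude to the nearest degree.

≈ 39°S, 141°E

Write both endpoints as unit vectors p₁, p₂ with components (cos φ cos λ, cos φ sin λ, sin φ).
The central angle between the endpoints is δ = arccos(p₁·p₂) ≈ 0.872 rad (49.9°). The total great-circle distance is δ·R ≈ 0.872 × 6371 ≈ 5554 km, so the target fraction is f = 4200/5554 ≈ 0.756.
Interpolate at f ≈ 0.756 with slerp weights a = sin((1−f)δ)/sin δ ≈ 0.276, b = sin(fδ)/sin δ ≈ 0.800.
p = a·p₁ + b·p₂ ≈ (-0.605, 0.482, -0.634); φ = arcsin(p_z) ≈ -39.33°, λ = atan2(p_y, p_x) ≈ 141.47°.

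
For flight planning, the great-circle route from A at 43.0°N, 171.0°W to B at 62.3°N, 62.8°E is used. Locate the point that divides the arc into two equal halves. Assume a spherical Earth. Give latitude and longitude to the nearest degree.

Write both endpoints as unit vectors p₁, p₂ with components (cos φ cos λ, cos φ sin λ, sin φ).
The central angle between the endpoints is δ = arccos(p₁·p₂) ≈ 1.156 rad (66.2°).
Interpolate at f = 1/2 with slerp weights a = sin((1−f)δ)/sin δ ≈ 0.597, b = sin(fδ)/sin δ ≈ 0.597.
p = a·p₁ + b·p₂ ≈ (-0.304, 0.179, 0.936); φ = arcsin(p_z) ≈ 69.34°, λ = atan2(p_y, p_x) ≈ 149.61°.

≈ 69°N, 150°E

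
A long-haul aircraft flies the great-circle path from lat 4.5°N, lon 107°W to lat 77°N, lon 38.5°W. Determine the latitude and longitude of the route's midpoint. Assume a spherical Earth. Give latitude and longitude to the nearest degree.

Write both endpoints as unit vectors p₁, p₂ with components (cos φ cos λ, cos φ sin λ, sin φ).
The central angle between the endpoints is δ = arccos(p₁·p₂) ≈ 1.411 rad (80.9°).
Interpolate at f = 1/2 with slerp weights a = sin((1−f)δ)/sin δ ≈ 0.657, b = sin(fδ)/sin δ ≈ 0.657.
p = a·p₁ + b·p₂ ≈ (-0.076, -0.718, 0.692); φ = arcsin(p_z) ≈ 43.76°, λ = atan2(p_y, p_x) ≈ -96.03°.

≈ lat 44°N, lon 96°W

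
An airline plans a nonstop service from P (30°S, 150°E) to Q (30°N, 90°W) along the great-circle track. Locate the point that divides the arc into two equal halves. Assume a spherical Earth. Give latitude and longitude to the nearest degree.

≈ (0°N, 150°W)

Write both endpoints as unit vectors p₁, p₂ with components (cos φ cos λ, cos φ sin λ, sin φ).
The central angle between the endpoints is δ = arccos(p₁·p₂) ≈ 2.246 rad (128.7°).
Interpolate at f = 1/2 with slerp weights a = sin((1−f)δ)/sin δ ≈ 1.155, b = sin(fδ)/sin δ ≈ 1.155.
p = a·p₁ + b·p₂ ≈ (-0.866, -0.500, 0.000); φ = arcsin(p_z) ≈ 0.00°, λ = atan2(p_y, p_x) ≈ -150.00°.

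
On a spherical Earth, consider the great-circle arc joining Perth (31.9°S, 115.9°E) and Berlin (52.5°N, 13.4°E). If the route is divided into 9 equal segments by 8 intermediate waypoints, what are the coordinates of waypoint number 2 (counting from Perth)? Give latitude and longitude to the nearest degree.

Convert each endpoint to a unit vector on the sphere (x = cos φ cos λ, y = cos φ sin λ, z = sin φ).
The central angle between the endpoints is δ = arccos(p₁·p₂) ≈ 2.131 rad (122.1°).
Interpolate at f = 2/9 with slerp weights a = sin((1−f)δ)/sin δ ≈ 1.176, b = sin(fδ)/sin δ ≈ 0.538.
p = a·p₁ + b·p₂ ≈ (-0.117, 0.974, -0.194); φ = arcsin(p_z) ≈ -11.21°, λ = atan2(p_y, p_x) ≈ 96.87°.

≈ 11°S, 97°E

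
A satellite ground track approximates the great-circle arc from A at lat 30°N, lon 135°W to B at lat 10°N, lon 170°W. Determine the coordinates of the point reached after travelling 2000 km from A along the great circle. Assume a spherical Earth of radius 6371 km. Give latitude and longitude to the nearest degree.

≈ lat 21°N, lon 153°W

The haversine formula gives a central angle δ ≈ 0.667 rad (38.2°) between the endpoints. The total great-circle distance is δ·R ≈ 0.667 × 6371 ≈ 4252 km, so the target fraction is f = 2000/4252 ≈ 0.470.
Interpolate at f ≈ 0.470 with slerp weights a = sin((1−f)δ)/sin δ ≈ 0.559, b = sin(fδ)/sin δ ≈ 0.499.
p = a·p₁ + b·p₂ ≈ (-0.826, -0.428, 0.366); φ = arcsin(p_z) ≈ 21.49°, λ = atan2(p_y, p_x) ≈ -152.63°.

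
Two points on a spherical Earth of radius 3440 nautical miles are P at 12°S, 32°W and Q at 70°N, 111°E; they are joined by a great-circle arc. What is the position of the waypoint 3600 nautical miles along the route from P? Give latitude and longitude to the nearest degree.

≈ 46°N, 15°W

From cos δ = sin φ₁ sin φ₂ + cos φ₁ cos φ₂ cos Δλ, the central angle is δ ≈ 2.052 rad (117.6°). The total great-circle distance is δ·R ≈ 2.052 × 3440 ≈ 7058 nmi, so the target fraction is f = 3600/7058 ≈ 0.510.
Interpolate at f ≈ 0.510 with slerp weights a = sin((1−f)δ)/sin δ ≈ 0.952, b = sin(fδ)/sin δ ≈ 0.976.
p = a·p₁ + b·p₂ ≈ (0.670, -0.182, 0.720); φ = arcsin(p_z) ≈ 46.02°, λ = atan2(p_y, p_x) ≈ -15.18°.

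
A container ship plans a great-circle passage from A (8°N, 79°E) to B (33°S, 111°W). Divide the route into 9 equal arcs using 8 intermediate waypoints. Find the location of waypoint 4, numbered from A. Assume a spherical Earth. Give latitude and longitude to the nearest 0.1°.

Write both endpoints as unit vectors p₁, p₂ with components (cos φ cos λ, cos φ sin λ, sin φ).
The central angle between the endpoints is δ = arccos(p₁·p₂) ≈ 2.676 rad (153.3°).
Interpolate at f = 4/9 with slerp weights a = sin((1−f)δ)/sin δ ≈ 2.221, b = sin(fδ)/sin δ ≈ 2.069.
p = a·p₁ + b·p₂ ≈ (-0.202, 0.539, -0.818); φ = arcsin(p_z) ≈ -54.84°, λ = atan2(p_y, p_x) ≈ 110.55°.

≈ (54.8°S, 110.5°E)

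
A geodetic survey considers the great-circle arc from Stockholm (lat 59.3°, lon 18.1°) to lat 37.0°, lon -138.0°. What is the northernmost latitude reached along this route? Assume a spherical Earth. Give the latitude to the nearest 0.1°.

≈ 80.4°

The great circle lies in the plane with unit normal n̂ = (p₁ × p₂)/|p₁ × p₂|.
Here n̂_z ≈ -0.167; the vertex latitude is φ_max = arccos|n̂_z| ≈ 80.4°.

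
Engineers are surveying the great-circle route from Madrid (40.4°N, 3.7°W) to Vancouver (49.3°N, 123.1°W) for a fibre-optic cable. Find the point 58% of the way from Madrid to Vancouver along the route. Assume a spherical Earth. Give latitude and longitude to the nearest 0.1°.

Convert each endpoint to a unit vector on the sphere (x = cos φ cos λ, y = cos φ sin λ, z = sin φ).
The central angle between the endpoints is δ = arccos(p₁·p₂) ≈ 1.321 rad (75.7°).
Interpolate at f = 0.58 with slerp weights a = sin((1−f)δ)/sin δ ≈ 0.544, b = sin(fδ)/sin δ ≈ 0.716.
p = a·p₁ + b·p₂ ≈ (0.158, -0.418, 0.895); φ = arcsin(p_z) ≈ 63.48°, λ = atan2(p_y, p_x) ≈ -69.24°.

≈ 63.5°N, 69.2°W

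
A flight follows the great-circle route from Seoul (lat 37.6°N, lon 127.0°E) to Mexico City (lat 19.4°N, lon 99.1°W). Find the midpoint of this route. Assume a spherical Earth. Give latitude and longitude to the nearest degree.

≈ lat 54°N, lon 154°W

The haversine formula gives a central angle δ ≈ 1.892 rad (108.4°) between the endpoints.
Interpolate at f = 1/2 with slerp weights a = sin((1−f)δ)/sin δ ≈ 0.855, b = sin(fδ)/sin δ ≈ 0.855.
p = a·p₁ + b·p₂ ≈ (-0.535, -0.255, 0.805); φ = arcsin(p_z) ≈ 53.65°, λ = atan2(p_y, p_x) ≈ -154.50°.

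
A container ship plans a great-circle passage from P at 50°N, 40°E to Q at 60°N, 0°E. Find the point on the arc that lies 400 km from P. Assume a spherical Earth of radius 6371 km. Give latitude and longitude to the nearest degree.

Convert each endpoint to a unit vector on the sphere (x = cos φ cos λ, y = cos φ sin λ, z = sin φ).
The central angle between the endpoints is δ = arccos(p₁·p₂) ≈ 0.428 rad (24.5°). The total great-circle distance is δ·R ≈ 0.428 × 6371 ≈ 2730 km, so the target fraction is f = 400/2730 ≈ 0.147.
Interpolate at f ≈ 0.147 with slerp weights a = sin((1−f)δ)/sin δ ≈ 0.861, b = sin(fδ)/sin δ ≈ 0.151.
p = a·p₁ + b·p₂ ≈ (0.499, 0.356, 0.790); φ = arcsin(p_z) ≈ 52.19°, λ = atan2(p_y, p_x) ≈ 35.46°.

≈ 52°N, 35°E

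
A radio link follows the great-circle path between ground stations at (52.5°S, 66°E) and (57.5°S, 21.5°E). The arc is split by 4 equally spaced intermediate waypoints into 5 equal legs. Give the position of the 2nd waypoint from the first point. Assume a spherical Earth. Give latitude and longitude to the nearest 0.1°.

≈ (56.4°S, 49.7°E)

Convert each endpoint to a unit vector on the sphere (x = cos φ cos λ, y = cos φ sin λ, z = sin φ).
The central angle between the endpoints is δ = arccos(p₁·p₂) ≈ 0.445 rad (25.5°).
Interpolate at f = 2/5 with slerp weights a = sin((1−f)δ)/sin δ ≈ 0.613, b = sin(fδ)/sin δ ≈ 0.411.
p = a·p₁ + b·p₂ ≈ (0.357, 0.422, -0.833); φ = arcsin(p_z) ≈ -56.43°, λ = atan2(p_y, p_x) ≈ 49.73°.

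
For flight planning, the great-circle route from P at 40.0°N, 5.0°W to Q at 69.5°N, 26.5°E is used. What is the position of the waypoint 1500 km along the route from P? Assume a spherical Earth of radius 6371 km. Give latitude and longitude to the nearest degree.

≈ 53°N, 2°E

Write both endpoints as unit vectors p₁, p₂ with components (cos φ cos λ, cos φ sin λ, sin φ).
The central angle between the endpoints is δ = arccos(p₁·p₂) ≈ 0.590 rad (33.8°). The total great-circle distance is δ·R ≈ 0.590 × 6371 ≈ 3760 km, so the target fraction is f = 1500/3760 ≈ 0.399.
Interpolate at f ≈ 0.399 with slerp weights a = sin((1−f)δ)/sin δ ≈ 0.624, b = sin(fδ)/sin δ ≈ 0.419.
p = a·p₁ + b·p₂ ≈ (0.608, 0.024, 0.794); φ = arcsin(p_z) ≈ 52.54°, λ = atan2(p_y, p_x) ≈ 2.25°.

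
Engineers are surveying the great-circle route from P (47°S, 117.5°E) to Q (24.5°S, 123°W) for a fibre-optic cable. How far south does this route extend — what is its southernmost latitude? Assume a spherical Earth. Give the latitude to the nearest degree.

≈ 57°S

The great circle lies in the plane with unit normal n̂ = (p₁ × p₂)/|p₁ × p₂|.
Here n̂_z ≈ +0.540; the vertex latitude is φ_max = arccos|n̂_z| ≈ 57.3°.
Check via Clairaut: cos φ_max = |cos φ₁| · sin C = cos(47.0°)·sin(127.6°) ≈ 0.540, again giving ≈ 57.3°.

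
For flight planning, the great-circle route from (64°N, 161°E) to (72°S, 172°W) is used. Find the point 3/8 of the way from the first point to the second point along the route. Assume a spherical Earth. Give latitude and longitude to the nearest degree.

≈ (13°N, 171°E)

The haversine formula gives a central angle δ ≈ 2.395 rad (137.2°) between the endpoints.
Interpolate at f = 3/8 with slerp weights a = sin((1−f)δ)/sin δ ≈ 1.469, b = sin(fδ)/sin δ ≈ 1.152.
p = a·p₁ + b·p₂ ≈ (-0.961, 0.160, 0.224); φ = arcsin(p_z) ≈ 12.97°, λ = atan2(p_y, p_x) ≈ 170.55°.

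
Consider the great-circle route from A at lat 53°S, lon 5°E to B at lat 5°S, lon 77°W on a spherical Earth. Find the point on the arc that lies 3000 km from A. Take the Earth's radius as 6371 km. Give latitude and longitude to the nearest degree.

Convert each endpoint to a unit vector on the sphere (x = cos φ cos λ, y = cos φ sin λ, z = sin φ).
The central angle between the endpoints is δ = arccos(p₁·p₂) ≈ 1.417 rad (81.2°). The total great-circle distance is δ·R ≈ 1.417 × 6371 ≈ 9029 km, so the target fraction is f = 3000/9029 ≈ 0.332.
Interpolate at f ≈ 0.332 with slerp weights a = sin((1−f)δ)/sin δ ≈ 0.821, b = sin(fδ)/sin δ ≈ 0.459.
p = a·p₁ + b·p₂ ≈ (0.595, -0.403, -0.696); φ = arcsin(p_z) ≈ -44.08°, λ = atan2(p_y, p_x) ≈ -34.08°.

≈ lat 44°S, lon 34°W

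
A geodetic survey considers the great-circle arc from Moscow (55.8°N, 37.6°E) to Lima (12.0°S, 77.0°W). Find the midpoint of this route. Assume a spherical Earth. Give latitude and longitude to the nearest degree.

Convert each endpoint to a unit vector on the sphere (x = cos φ cos λ, y = cos φ sin λ, z = sin φ).
The central angle between the endpoints is δ = arccos(p₁·p₂) ≈ 1.983 rad (113.6°).
Interpolate at f = 1/2 with slerp weights a = sin((1−f)δ)/sin δ ≈ 0.914, b = sin(fδ)/sin δ ≈ 0.914.
p = a·p₁ + b·p₂ ≈ (0.608, -0.557, 0.566); φ = arcsin(p_z) ≈ 34.44°, λ = atan2(p_y, p_x) ≈ -42.52°.

≈ 34°N, 43°W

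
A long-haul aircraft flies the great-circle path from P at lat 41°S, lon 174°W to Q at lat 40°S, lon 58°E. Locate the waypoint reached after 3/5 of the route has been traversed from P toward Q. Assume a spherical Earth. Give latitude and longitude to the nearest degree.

≈ lat 61°S, lon 103°E

From cos δ = sin φ₁ sin φ₂ + cos φ₁ cos φ₂ cos Δλ, the central angle is δ ≈ 1.505 rad (86.2°).
Interpolate at f = 3/5 with slerp weights a = sin((1−f)δ)/sin δ ≈ 0.568, b = sin(fδ)/sin δ ≈ 0.787.
p = a·p₁ + b·p₂ ≈ (-0.107, 0.466, -0.878); φ = arcsin(p_z) ≈ -61.42°, λ = atan2(p_y, p_x) ≈ 102.87°.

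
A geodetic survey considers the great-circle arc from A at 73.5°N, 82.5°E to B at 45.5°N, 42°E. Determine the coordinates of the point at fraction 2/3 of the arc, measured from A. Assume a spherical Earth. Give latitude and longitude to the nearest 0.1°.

From cos δ = sin φ₁ sin φ₂ + cos φ₁ cos φ₂ cos Δλ, the central angle is δ ≈ 0.582 rad (33.4°).
Interpolate at f = 2/3 with slerp weights a = sin((1−f)δ)/sin δ ≈ 0.351, b = sin(fδ)/sin δ ≈ 0.688.
p = a·p₁ + b·p₂ ≈ (0.372, 0.422, 0.827); φ = arcsin(p_z) ≈ 55.81°, λ = atan2(p_y, p_x) ≈ 48.61°.

≈ 55.8°N, 48.6°E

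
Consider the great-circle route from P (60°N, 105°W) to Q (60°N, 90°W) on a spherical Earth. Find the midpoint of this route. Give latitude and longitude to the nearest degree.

≈ (60°N, 98°W)

Write both endpoints as unit vectors p₁, p₂ with components (cos φ cos λ, cos φ sin λ, sin φ).
The central angle between the endpoints is δ = arccos(p₁·p₂) ≈ 0.131 rad (7.5°).
Interpolate at f = 1/2 with slerp weights a = sin((1−f)δ)/sin δ ≈ 0.501, b = sin(fδ)/sin δ ≈ 0.501.
p = a·p₁ + b·p₂ ≈ (-0.065, -0.493, 0.868); φ = arcsin(p_z) ≈ 60.21°, λ = atan2(p_y, p_x) ≈ -97.50°.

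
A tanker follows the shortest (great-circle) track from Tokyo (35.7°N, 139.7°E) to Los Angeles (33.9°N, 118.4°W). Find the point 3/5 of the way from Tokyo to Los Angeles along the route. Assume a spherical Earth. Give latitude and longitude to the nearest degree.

≈ (47°N, 157°W)

From cos δ = sin φ₁ sin φ₂ + cos φ₁ cos φ₂ cos Δλ, the central angle is δ ≈ 1.383 rad (79.3°).
Interpolate at f = 3/5 with slerp weights a = sin((1−f)δ)/sin δ ≈ 0.535, b = sin(fδ)/sin δ ≈ 0.751.
p = a·p₁ + b·p₂ ≈ (-0.628, -0.267, 0.731); φ = arcsin(p_z) ≈ 46.97°, λ = atan2(p_y, p_x) ≈ -156.93°.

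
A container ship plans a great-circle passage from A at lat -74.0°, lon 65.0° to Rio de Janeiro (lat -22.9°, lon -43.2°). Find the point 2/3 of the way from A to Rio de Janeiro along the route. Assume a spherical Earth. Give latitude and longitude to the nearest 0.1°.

From cos δ = sin φ₁ sin φ₂ + cos φ₁ cos φ₂ cos Δλ, the central angle is δ ≈ 1.272 rad (72.9°).
Interpolate at f = 2/3 with slerp weights a = sin((1−f)δ)/sin δ ≈ 0.430, b = sin(fδ)/sin δ ≈ 0.785.
p = a·p₁ + b·p₂ ≈ (0.577, -0.387, -0.719); φ = arcsin(p_z) ≈ -45.98°, λ = atan2(p_y, p_x) ≈ -33.87°.

≈ lat -46.0°, lon -33.9°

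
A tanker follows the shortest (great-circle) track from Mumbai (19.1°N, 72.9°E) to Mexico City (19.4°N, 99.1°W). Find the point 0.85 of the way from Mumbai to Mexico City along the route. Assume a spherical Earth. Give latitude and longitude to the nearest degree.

≈ 40°N, 94°W

From cos δ = sin φ₁ sin φ₂ + cos φ₁ cos φ₂ cos Δλ, the central angle is δ ≈ 2.456 rad (140.7°).
Interpolate at f = 0.85 with slerp weights a = sin((1−f)δ)/sin δ ≈ 0.569, b = sin(fδ)/sin δ ≈ 1.373.
p = a·p₁ + b·p₂ ≈ (-0.047, -0.765, 0.642); φ = arcsin(p_z) ≈ 39.95°, λ = atan2(p_y, p_x) ≈ -93.50°.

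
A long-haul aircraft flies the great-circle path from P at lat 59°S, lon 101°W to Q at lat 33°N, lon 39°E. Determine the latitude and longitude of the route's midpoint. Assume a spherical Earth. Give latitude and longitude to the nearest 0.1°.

Write both endpoints as unit vectors p₁, p₂ with components (cos φ cos λ, cos φ sin λ, sin φ).
The central angle between the endpoints is δ = arccos(p₁·p₂) ≈ 2.494 rad (142.9°).
Interpolate at f = 1/2 with slerp weights a = sin((1−f)δ)/sin δ ≈ 1.572, b = sin(fδ)/sin δ ≈ 1.572.
p = a·p₁ + b·p₂ ≈ (0.870, 0.035, -0.491); φ = arcsin(p_z) ≈ -29.43°, λ = atan2(p_y, p_x) ≈ 2.30°.

≈ lat 29.4°S, lon 2.3°E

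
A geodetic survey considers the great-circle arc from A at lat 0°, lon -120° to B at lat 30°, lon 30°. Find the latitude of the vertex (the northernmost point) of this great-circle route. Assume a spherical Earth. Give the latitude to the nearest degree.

≈ 49°

The great circle lies in the plane with unit normal n̂ = (p₁ × p₂)/|p₁ × p₂|.
Here n̂_z ≈ +0.655; the vertex latitude is φ_max = arccos|n̂_z| ≈ 49.1°.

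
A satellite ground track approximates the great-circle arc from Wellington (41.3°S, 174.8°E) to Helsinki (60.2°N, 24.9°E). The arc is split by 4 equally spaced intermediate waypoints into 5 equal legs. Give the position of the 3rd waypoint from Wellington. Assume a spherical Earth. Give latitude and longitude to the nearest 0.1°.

Convert each endpoint to a unit vector on the sphere (x = cos φ cos λ, y = cos φ sin λ, z = sin φ).
The central angle between the endpoints is δ = arccos(p₁·p₂) ≈ 2.681 rad (153.6°).
Interpolate at f = 3/5 with slerp weights a = sin((1−f)δ)/sin δ ≈ 1.976, b = sin(fδ)/sin δ ≈ 2.248.
p = a·p₁ + b·p₂ ≈ (-0.465, 0.605, 0.647); φ = arcsin(p_z) ≈ 40.28°, λ = atan2(p_y, p_x) ≈ 127.55°.

≈ (40.3°N, 127.5°E)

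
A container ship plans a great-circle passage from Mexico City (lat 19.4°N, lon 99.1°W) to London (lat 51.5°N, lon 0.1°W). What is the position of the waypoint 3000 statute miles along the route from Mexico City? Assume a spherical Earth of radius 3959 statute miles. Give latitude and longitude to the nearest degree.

≈ lat 48°N, lon 59°W

The haversine formula gives a central angle δ ≈ 1.402 rad (80.3°) between the endpoints. The total great-circle distance is δ·R ≈ 1.402 × 3959 ≈ 5550 mi, so the target fraction is f = 3000/5550 ≈ 0.541.
Interpolate at f ≈ 0.541 with slerp weights a = sin((1−f)δ)/sin δ ≈ 0.609, b = sin(fδ)/sin δ ≈ 0.697.
p = a·p₁ + b·p₂ ≈ (0.343, -0.568, 0.748); φ = arcsin(p_z) ≈ 48.42°, λ = atan2(p_y, p_x) ≈ -58.87°.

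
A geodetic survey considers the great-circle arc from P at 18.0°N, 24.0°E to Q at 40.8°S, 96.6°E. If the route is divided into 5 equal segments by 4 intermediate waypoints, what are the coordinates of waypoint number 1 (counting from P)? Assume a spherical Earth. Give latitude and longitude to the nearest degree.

The haversine formula gives a central angle δ ≈ 1.557 rad (89.2°) between the endpoints.
Interpolate at f = 1/5 with slerp weights a = sin((1−f)δ)/sin δ ≈ 0.948, b = sin(fδ)/sin δ ≈ 0.306.
p = a·p₁ + b·p₂ ≈ (0.797, 0.597, 0.093); φ = arcsin(p_z) ≈ 5.31°, λ = atan2(p_y, p_x) ≈ 36.85°.

≈ 5°N, 37°E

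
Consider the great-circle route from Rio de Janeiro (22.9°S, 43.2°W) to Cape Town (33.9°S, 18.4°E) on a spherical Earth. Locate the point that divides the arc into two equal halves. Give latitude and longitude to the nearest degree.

The haversine formula gives a central angle δ ≈ 0.951 rad (54.5°) between the endpoints.
Interpolate at f = 1/2 with slerp weights a = sin((1−f)δ)/sin δ ≈ 0.562, b = sin(fδ)/sin δ ≈ 0.562.
p = a·p₁ + b·p₂ ≈ (0.821, -0.207, -0.533); φ = arcsin(p_z) ≈ -32.18°, λ = atan2(p_y, p_x) ≈ -14.18°.

≈ 32°S, 14°W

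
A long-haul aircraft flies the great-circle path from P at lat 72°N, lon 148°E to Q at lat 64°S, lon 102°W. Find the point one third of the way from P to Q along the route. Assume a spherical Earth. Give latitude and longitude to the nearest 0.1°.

≈ lat 31.2°N, lon 151.7°W

Convert each endpoint to a unit vector on the sphere (x = cos φ cos λ, y = cos φ sin λ, z = sin φ).
The central angle between the endpoints is δ = arccos(p₁·p₂) ≈ 2.693 rad (154.3°).
Interpolate at f = 1/3 with slerp weights a = sin((1−f)δ)/sin δ ≈ 2.249, b = sin(fδ)/sin δ ≈ 1.804.
p = a·p₁ + b·p₂ ≈ (-0.754, -0.405, 0.518); φ = arcsin(p_z) ≈ 31.17°, λ = atan2(p_y, p_x) ≈ -151.74°.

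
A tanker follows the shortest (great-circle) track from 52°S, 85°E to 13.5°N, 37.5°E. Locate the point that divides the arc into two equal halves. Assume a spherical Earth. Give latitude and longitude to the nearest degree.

≈ 21°S, 56°E

Convert each endpoint to a unit vector on the sphere (x = cos φ cos λ, y = cos φ sin λ, z = sin φ).
The central angle between the endpoints is δ = arccos(p₁·p₂) ≈ 1.348 rad (77.3°).
Interpolate at f = 1/2 with slerp weights a = sin((1−f)δ)/sin δ ≈ 0.640, b = sin(fδ)/sin δ ≈ 0.640.
p = a·p₁ + b·p₂ ≈ (0.528, 0.771, -0.355); φ = arcsin(p_z) ≈ -20.79°, λ = atan2(p_y, p_x) ≈ 55.61°.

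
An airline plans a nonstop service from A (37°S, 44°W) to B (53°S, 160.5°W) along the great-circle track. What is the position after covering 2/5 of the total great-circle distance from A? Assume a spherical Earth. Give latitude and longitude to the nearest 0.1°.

Convert each endpoint to a unit vector on the sphere (x = cos φ cos λ, y = cos φ sin λ, z = sin φ).
The central angle between the endpoints is δ = arccos(p₁·p₂) ≈ 1.301 rad (74.6°).
Interpolate at f = 2/5 with slerp weights a = sin((1−f)δ)/sin δ ≈ 0.730, b = sin(fδ)/sin δ ≈ 0.516.
p = a·p₁ + b·p₂ ≈ (0.127, -0.509, -0.852); φ = arcsin(p_z) ≈ -58.38°, λ = atan2(p_y, p_x) ≈ -76.01°.

≈ (58.4°S, 76.0°W)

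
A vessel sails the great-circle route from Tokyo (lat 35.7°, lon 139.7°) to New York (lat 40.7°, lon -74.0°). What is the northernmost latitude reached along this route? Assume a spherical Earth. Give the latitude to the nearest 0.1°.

The great circle lies in the plane with unit normal n̂ = (p₁ × p₂)/|p₁ × p₂|.
Here n̂_z ≈ +0.345; the vertex latitude is φ_max = arccos|n̂_z| ≈ 69.8°.
Check via Clairaut: cos φ_max = |cos φ₁| · sin C = cos(35.7°)·sin(25.1°) ≈ 0.345, again giving ≈ 69.8°.

≈ 69.8°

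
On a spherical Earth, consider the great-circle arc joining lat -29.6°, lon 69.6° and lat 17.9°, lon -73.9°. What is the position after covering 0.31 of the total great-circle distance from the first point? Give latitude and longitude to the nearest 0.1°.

Write both endpoints as unit vectors p₁, p₂ with components (cos φ cos λ, cos φ sin λ, sin φ).
The central angle between the endpoints is δ = arccos(p₁·p₂) ≈ 2.527 rad (144.8°).
Interpolate at f = 0.31 with slerp weights a = sin((1−f)δ)/sin δ ≈ 1.708, b = sin(fδ)/sin δ ≈ 1.224.
p = a·p₁ + b·p₂ ≈ (0.841, 0.273, -0.468); φ = arcsin(p_z) ≈ -27.88°, λ = atan2(p_y, p_x) ≈ 18.02°.

≈ lat -27.9°, lon 18.0°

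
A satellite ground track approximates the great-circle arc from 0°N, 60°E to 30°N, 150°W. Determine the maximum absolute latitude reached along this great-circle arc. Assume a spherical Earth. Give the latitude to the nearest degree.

≈ 49°N

The great circle lies in the plane with unit normal n̂ = (p₁ × p₂)/|p₁ × p₂|.
Here n̂_z ≈ +0.655; the vertex latitude is φ_max = arccos|n̂_z| ≈ 49.1°.
Check via Clairaut: cos φ_max = |cos φ₁| · sin C = cos(0.0°)·sin(40.9°) ≈ 0.655, again giving ≈ 49.1°.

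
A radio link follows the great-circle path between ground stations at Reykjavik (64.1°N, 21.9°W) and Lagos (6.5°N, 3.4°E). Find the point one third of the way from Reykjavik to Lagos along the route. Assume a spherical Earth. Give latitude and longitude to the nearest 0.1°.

≈ (45.5°N, 8.0°W)

Write both endpoints as unit vectors p₁, p₂ with components (cos φ cos λ, cos φ sin λ, sin φ).
The central angle between the endpoints is δ = arccos(p₁·p₂) ≈ 1.054 rad (60.4°).
Interpolate at f = 1/3 with slerp weights a = sin((1−f)δ)/sin δ ≈ 0.743, b = sin(fδ)/sin δ ≈ 0.396.
p = a·p₁ + b·p₂ ≈ (0.694, -0.098, 0.713); φ = arcsin(p_z) ≈ 45.52°, λ = atan2(p_y, p_x) ≈ -8.02°.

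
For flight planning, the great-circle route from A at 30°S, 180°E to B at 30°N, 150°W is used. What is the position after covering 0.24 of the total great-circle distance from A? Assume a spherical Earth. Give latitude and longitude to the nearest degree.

≈ 16°S, 172°W

Write both endpoints as unit vectors p₁, p₂ with components (cos φ cos λ, cos φ sin λ, sin φ).
The central angle between the endpoints is δ = arccos(p₁·p₂) ≈ 1.160 rad (66.5°).
Interpolate at f = 0.24 with slerp weights a = sin((1−f)δ)/sin δ ≈ 0.842, b = sin(fδ)/sin δ ≈ 0.300.
p = a·p₁ + b·p₂ ≈ (-0.954, -0.130, -0.271); φ = arcsin(p_z) ≈ -15.72°, λ = atan2(p_y, p_x) ≈ -172.25°.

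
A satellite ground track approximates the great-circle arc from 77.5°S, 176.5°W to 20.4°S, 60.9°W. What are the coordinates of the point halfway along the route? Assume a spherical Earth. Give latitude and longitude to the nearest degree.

Write both endpoints as unit vectors p₁, p₂ with components (cos φ cos λ, cos φ sin λ, sin φ).
The central angle between the endpoints is δ = arccos(p₁·p₂) ≈ 1.315 rad (75.4°).
Interpolate at f = 1/2 with slerp weights a = sin((1−f)δ)/sin δ ≈ 0.632, b = sin(fδ)/sin δ ≈ 0.632.
p = a·p₁ + b·p₂ ≈ (0.152, -0.526, -0.837); φ = arcsin(p_z) ≈ -56.83°, λ = atan2(p_y, p_x) ≈ -73.93°.

≈ 57°S, 74°W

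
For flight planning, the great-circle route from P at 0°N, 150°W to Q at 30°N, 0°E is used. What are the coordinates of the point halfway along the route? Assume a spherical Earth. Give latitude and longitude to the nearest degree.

From cos δ = sin φ₁ sin φ₂ + cos φ₁ cos φ₂ cos Δλ, the central angle is δ ≈ 2.419 rad (138.6°).
Interpolate at f = 1/2 with slerp weights a = sin((1−f)δ)/sin δ ≈ 1.414, b = sin(fδ)/sin δ ≈ 1.414.
p = a·p₁ + b·p₂ ≈ (0.000, -0.707, 0.707); φ = arcsin(p_z) ≈ 45.00°, λ = atan2(p_y, p_x) ≈ -90.00°.

≈ 45°N, 90°W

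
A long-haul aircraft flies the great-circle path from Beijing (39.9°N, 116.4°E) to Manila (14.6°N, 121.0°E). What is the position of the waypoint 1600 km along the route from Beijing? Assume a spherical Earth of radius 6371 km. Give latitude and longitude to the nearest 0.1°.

≈ (25.7°N, 119.2°E)

The haversine formula gives a central angle δ ≈ 0.447 rad (25.6°) between the endpoints. The total great-circle distance is δ·R ≈ 0.447 × 6371 ≈ 2849 km, so the target fraction is f = 1600/2849 ≈ 0.562.
Interpolate at f ≈ 0.562 with slerp weights a = sin((1−f)δ)/sin δ ≈ 0.450, b = sin(fδ)/sin δ ≈ 0.575.
p = a·p₁ + b·p₂ ≈ (-0.440, 0.786, 0.434); φ = arcsin(p_z) ≈ 25.71°, λ = atan2(p_y, p_x) ≈ 119.24°.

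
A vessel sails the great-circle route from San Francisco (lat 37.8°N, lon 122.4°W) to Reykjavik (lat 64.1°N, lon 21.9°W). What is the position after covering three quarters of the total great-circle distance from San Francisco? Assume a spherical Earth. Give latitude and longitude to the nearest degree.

≈ lat 67°N, lon 58°W

Write both endpoints as unit vectors p₁, p₂ with components (cos φ cos λ, cos φ sin λ, sin φ).
The central angle between the endpoints is δ = arccos(p₁·p₂) ≈ 1.060 rad (60.8°).
Interpolate at f = 3/4 with slerp weights a = sin((1−f)δ)/sin δ ≈ 0.300, b = sin(fδ)/sin δ ≈ 0.818.
p = a·p₁ + b·p₂ ≈ (0.205, -0.334, 0.920); φ = arcsin(p_z) ≈ 66.96°, λ = atan2(p_y, p_x) ≈ -58.49°.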